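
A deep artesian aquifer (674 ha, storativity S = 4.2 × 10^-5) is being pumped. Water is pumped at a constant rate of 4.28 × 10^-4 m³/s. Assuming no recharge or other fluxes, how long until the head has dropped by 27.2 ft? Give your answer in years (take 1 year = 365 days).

A = 674 ha = 6.74 × 10^6 m²
Δh = 27.2 ft = 8.291 m
ΔV = S × A × Δh = 4.2 × 10^-5 × 6.74 × 10^6 × 8.291 = 2347 m³
Q = 4.28 × 10^-4 m³/s = 36.98 m³/d
t = ΔV / Q = 2347 m³ / 36.98 m³/d = 63.47 d
t = 63.47 d ≈ 0.1739 years

t ≈ 0.174 years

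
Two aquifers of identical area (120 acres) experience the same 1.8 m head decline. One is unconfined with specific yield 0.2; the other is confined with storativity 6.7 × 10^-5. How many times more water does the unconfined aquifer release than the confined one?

ΔV_u / ΔV_c ≈ 2990

A = 120 acres = 4.856 × 10^5 m²
Unconfined: ΔV_u = Sy × A × Δh = 0.2 × 4.856 × 10^5 × 1.8 = 1.748 × 10^5 m³
Confined: ΔV_c = S × A × Δh = 6.7 × 10^-5 × 4.856 × 10^5 × 1.8 = 58.57 m³
Ratio = ΔV_u / ΔV_c = Sy / S = 0.2 / 6.7 × 10^-5 = 2985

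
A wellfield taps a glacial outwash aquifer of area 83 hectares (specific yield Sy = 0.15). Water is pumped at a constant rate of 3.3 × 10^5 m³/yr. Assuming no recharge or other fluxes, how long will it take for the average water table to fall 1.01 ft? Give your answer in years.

t ≈ 0.116 years

A = 83 hectares = 8.3 × 10^5 m²
Δh = 1.01 ft = 0.3078 m
ΔV = Sy × A × Δh = 0.15 × 8.3 × 10^5 × 0.3078 = 38330 m³
Q = 3.3 × 10^5 m³/yr = 904.1 m³/d
t = ΔV / Q = 38330 m³ / 904.1 m³/d = 42.39 d
t = 42.39 d ≈ 0.1161 years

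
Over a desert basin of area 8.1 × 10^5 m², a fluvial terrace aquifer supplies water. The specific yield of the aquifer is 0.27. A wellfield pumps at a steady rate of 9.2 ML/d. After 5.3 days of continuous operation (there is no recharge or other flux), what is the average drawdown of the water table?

Q = 9.2 ML/d = 9200 m³/d
ΔV = Q × t = 9200 m³/d × 5.3 d = 48760 m³
Δh = ΔV / (Sy × A) = 48760 / (0.27 × 8.1 × 10^5) = 0.223 m

Δh ≈ 0.223 m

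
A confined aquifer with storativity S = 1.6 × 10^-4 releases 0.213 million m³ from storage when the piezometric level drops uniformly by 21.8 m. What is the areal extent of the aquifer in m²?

ΔV = 0.213 million m³ = 2.13 × 10^5 m³
A = ΔV / (S × Δh) = 2.13 × 10^5 / (1.6 × 10^-4 × 21.8) = 6.107 × 10^7 m²

A ≈ 6.11 × 10^7 m²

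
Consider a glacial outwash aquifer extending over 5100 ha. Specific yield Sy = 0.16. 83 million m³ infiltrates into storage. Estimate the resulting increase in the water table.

A = 5100 ha = 5.1 × 10^7 m²
ΔV = 83 million m³ = 8.3 × 10^7 m³
Δh = ΔV / (Sy × A) = 8.3 × 10^7 m³ / (0.16 × 5.1 × 10^7 m²) = 10.17 m

Δh ≈ 10.2 m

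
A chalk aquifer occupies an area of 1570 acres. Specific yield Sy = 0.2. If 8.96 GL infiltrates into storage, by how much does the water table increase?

Δh ≈ 7.05 m

A = 1570 acres = 6.354 × 10^6 m²
ΔV = 8.96 GL = 8.96 × 10^6 m³
Δh = ΔV / (Sy × A) = 8.96 × 10^6 m³ / (0.2 × 6.354 × 10^6 m²) = 7.051 m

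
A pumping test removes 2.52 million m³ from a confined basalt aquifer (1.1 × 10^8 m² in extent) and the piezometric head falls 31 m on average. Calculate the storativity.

ΔV = 2.52 million m³ = 2.52 × 10^6 m³
S = ΔV / (A × Δh) = 2.52 × 10^6 m³ / (1.1 × 10^8 m² × 31 m) = 7.39 × 10^-4

S ≈ 7.4 × 10^-4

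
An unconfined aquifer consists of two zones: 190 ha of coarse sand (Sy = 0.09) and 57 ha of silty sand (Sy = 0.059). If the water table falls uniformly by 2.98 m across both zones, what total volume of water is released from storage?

A₁ = 190 ha = 1.9 × 10^6 m²; A₂ = 57 ha = 5.7 × 10^5 m²
ΔV₁ = 0.09 × 1.9 × 10^6 × 2.98 = 5.096 × 10^5 m³
ΔV₂ = 0.059 × 5.7 × 10^5 × 2.98 = 1.002 × 10^5 m³
ΔV = ΔV₁ + ΔV₂ = 6.098 × 10^5 m³

ΔV ≈ 6.1 × 10^5 m³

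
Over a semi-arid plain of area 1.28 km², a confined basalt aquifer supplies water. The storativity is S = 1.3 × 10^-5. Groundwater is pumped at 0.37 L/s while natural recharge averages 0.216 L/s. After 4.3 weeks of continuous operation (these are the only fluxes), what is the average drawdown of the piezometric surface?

Δh ≈ 24.1 m

A = 1.28 km² = 1.28 × 10^6 m²
Net abstraction = 0.37 − 0.216 = 0.154 L/s
Q_net = 0.154 L/s = 13.31 m³/d
t = 4.3 weeks = 30.1 d
ΔV = Q × t = 13.31 m³/d × 30.1 d = 400.5 m³
Δh = ΔV / (S × A) = 400.5 / (1.3 × 10^-5 × 1.28 × 10^6) = 24.07 m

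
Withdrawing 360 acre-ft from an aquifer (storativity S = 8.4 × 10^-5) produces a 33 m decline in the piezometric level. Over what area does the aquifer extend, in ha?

ΔV = 360 acre-ft = 4.441 × 10^5 m³
A = ΔV / (S × Δh) = 4.441 × 10^5 / (8.4 × 10^-5 × 33) = 1.602 × 10^8 m²
A = 1.602 × 10^8 m² = 16020 ha

A ≈ 16000 ha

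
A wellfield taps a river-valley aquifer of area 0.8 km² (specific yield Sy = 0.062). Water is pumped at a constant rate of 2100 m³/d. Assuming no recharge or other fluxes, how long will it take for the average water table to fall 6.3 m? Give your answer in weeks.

A = 0.8 km² = 8 × 10^5 m²
ΔV = Sy × A × Δh = 0.062 × 8 × 10^5 × 6.3 = 3.125 × 10^5 m³
t = ΔV / Q = 3.125 × 10^5 m³ / 2100 m³/d = 148.8 d
t = 148.8 d ≈ 21.26 weeks

t ≈ 21.3 weeks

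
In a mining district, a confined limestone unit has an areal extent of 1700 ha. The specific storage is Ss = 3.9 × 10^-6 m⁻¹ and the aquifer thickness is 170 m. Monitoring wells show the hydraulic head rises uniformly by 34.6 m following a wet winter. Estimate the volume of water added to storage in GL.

S = Ss × b = 3.9 × 10^-6 m⁻¹ × 170 m = 6.63 × 10^-4
A = 1700 ha = 1.7 × 10^7 m²
ΔV = S × A × Δh = 6.63 × 10^-4 × 1.7 × 10^7 m² × 34.6 m = 3.9 × 10^5 m³
ΔV = 3.9 × 10^5 m³ = 0.39 GL

ΔV ≈ 0.39 GL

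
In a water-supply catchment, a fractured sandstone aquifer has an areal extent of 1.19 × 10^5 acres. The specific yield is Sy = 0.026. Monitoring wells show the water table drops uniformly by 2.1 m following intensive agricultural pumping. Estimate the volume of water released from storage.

ΔV ≈ 2.63 × 10^7 m³

A = 1.19 × 10^5 acres = 4.816 × 10^8 m²
ΔV = Sy × A × Δh = 0.026 × 4.816 × 10^8 m² × 2.1 m = 2.629 × 10^7 m³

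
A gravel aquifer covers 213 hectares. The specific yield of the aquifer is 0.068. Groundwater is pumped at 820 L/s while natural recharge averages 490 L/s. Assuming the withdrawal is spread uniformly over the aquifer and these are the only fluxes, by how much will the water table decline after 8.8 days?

Δh ≈ 1.73 m

A = 213 hectares = 2.13 × 10^6 m²
Net abstraction = 820 − 490 = 330 L/s
Q_net = 330 L/s = 28510 m³/d
ΔV = Q × t = 28510 m³/d × 8.8 d = 2.509 × 10^5 m³
Δh = ΔV / (Sy × A) = 2.509 × 10^5 / (0.068 × 2.13 × 10^6) = 1.732 m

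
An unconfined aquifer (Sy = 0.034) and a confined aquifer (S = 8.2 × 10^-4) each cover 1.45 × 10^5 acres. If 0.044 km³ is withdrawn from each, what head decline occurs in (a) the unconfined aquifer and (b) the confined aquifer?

Δh_u ≈ 2.21 m; Δh_c ≈ 91.4 m

A = 1.45 × 10^5 acres = 5.868 × 10^8 m²
ΔV = 0.044 km³ = 4.4 × 10^7 m³
Unconfined: Δh_u = ΔV/(Sy·A) = 4.4 × 10^7/(0.034 × 5.868 × 10^8) = 2.205 m
Confined: Δh_c = ΔV/(S·A) = 4.4 × 10^7/(8.2 × 10^-4 × 5.868 × 10^8) = 91.44 m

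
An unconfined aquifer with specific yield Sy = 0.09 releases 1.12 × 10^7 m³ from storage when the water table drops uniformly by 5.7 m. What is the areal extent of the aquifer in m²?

A ≈ 2.18 × 10^7 m²

A = ΔV / (Sy × Δh) = 1.12 × 10^7 / (0.09 × 5.7) = 2.183 × 10^7 m²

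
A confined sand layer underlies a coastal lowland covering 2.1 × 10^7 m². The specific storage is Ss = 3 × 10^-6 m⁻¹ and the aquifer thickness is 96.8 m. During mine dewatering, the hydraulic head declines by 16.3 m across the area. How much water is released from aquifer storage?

S = Ss × b = 3 × 10^-6 m⁻¹ × 96.8 m = 2.904 × 10^-4
ΔV = S × A × Δh = 2.904 × 10^-4 × 2.1 × 10^7 m² × 16.3 m = 99400 m³

ΔV ≈ 99400 m³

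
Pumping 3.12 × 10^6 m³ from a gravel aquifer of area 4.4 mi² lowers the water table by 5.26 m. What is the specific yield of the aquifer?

Sy ≈ 0.052

A = 4.4 mi² = 1.14 × 10^7 m²
Sy = ΔV / (A × Δh) = 3.12 × 10^6 m³ / (1.14 × 10^7 m² × 5.26 m) = 0.05205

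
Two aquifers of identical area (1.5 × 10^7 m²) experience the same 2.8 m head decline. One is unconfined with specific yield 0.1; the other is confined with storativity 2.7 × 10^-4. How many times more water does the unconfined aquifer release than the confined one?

Unconfined: ΔV_u = Sy × A × Δh = 0.1 × 1.5 × 10^7 × 2.8 = 4.2 × 10^6 m³
Confined: ΔV_c = S × A × Δh = 2.7 × 10^-4 × 1.5 × 10^7 × 2.8 = 11340 m³
Ratio = ΔV_u / ΔV_c = Sy / S = 0.1 / 2.7 × 10^-4 = 370.4

ΔV_u / ΔV_c ≈ 370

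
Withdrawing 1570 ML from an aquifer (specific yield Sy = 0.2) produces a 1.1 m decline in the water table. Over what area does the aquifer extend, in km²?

A ≈ 7.14 km²

ΔV = 1570 ML = 1.57 × 10^6 m³
A = ΔV / (Sy × Δh) = 1.57 × 10^6 / (0.2 × 1.1) = 7.136 × 10^6 m²
A = 7.136 × 10^6 m² = 7.136 km²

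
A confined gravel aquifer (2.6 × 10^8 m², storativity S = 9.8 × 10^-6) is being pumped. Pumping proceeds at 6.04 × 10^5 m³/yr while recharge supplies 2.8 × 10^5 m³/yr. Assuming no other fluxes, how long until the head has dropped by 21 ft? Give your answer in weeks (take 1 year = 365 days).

t ≈ 2.62 weeks

Δh = 21 ft = 6.401 m
ΔV = S × A × Δh = 9.8 × 10^-6 × 2.6 × 10^8 × 6.401 = 16310 m³
Net withdrawal = 6.04 × 10^5 − 2.8 × 10^5 = 3.24 × 10^5 m³/yr = 887.7 m³/d
t = ΔV / Q = 16310 m³ / 887.7 m³/d = 18.37 d
t = 18.37 d ≈ 2.625 weeks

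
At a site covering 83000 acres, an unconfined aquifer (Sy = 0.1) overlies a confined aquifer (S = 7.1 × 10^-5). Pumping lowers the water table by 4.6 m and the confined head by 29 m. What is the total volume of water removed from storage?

ΔV ≈ 1.55 × 10^8 m³

A = 83000 acres = 3.359 × 10^8 m²
Unconfined: ΔV_u = Sy × A × Δh_u = 0.1 × 3.359 × 10^8 × 4.6 = 1.545 × 10^8 m³
Confined: ΔV_c = S × A × Δh_c = 7.1 × 10^-5 × 3.359 × 10^8 × 29 = 6.916 × 10^5 m³
Total ΔV = 1.545 × 10^8 + 6.916 × 10^5 = 1.552 × 10^8 m³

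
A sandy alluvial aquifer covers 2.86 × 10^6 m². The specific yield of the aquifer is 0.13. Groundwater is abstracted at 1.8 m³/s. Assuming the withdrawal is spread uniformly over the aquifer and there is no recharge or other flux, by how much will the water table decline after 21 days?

Δh ≈ 8.78 m

Q = 1.8 m³/s = 1.555 × 10^5 m³/d
ΔV = Q × t = 1.555 × 10^5 m³/d × 21 d = 3.266 × 10^6 m³
Δh = ΔV / (Sy × A) = 3.266 × 10^6 / (0.13 × 2.86 × 10^6) = 8.784 m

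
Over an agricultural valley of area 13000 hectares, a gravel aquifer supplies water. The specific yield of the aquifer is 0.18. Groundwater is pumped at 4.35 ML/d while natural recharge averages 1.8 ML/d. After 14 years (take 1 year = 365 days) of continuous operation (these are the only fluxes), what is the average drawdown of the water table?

Δh ≈ 0.557 m

A = 13000 hectares = 1.3 × 10^8 m²
Net abstraction = 4.35 − 1.8 = 2.55 ML/d
Q_net = 2.55 ML/d = 2550 m³/d
t = 14 years = 5110 d
ΔV = Q × t = 2550 m³/d × 5110 d = 1.303 × 10^7 m³
Δh = ΔV / (Sy × A) = 1.303 × 10^7 / (0.18 × 1.3 × 10^8) = 0.5569 m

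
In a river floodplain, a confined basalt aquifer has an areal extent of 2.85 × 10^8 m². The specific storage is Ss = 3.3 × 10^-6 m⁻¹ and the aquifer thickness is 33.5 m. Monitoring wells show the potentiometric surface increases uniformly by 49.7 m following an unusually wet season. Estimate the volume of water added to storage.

ΔV ≈ 1.57 × 10^6 m³

S = Ss × b = 3.3 × 10^-6 m⁻¹ × 33.5 m = 1.105 × 10^-4
ΔV = S × A × Δh = 1.105 × 10^-4 × 2.85 × 10^8 m² × 49.7 m = 1.566 × 10^6 m³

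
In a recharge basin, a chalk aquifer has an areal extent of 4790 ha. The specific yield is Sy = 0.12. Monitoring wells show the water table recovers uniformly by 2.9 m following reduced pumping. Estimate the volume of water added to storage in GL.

A = 4790 ha = 4.79 × 10^7 m²
ΔV = Sy × A × Δh = 0.12 × 4.79 × 10^7 m² × 2.9 m = 1.667 × 10^7 m³
ΔV = 1.667 × 10^7 m³ = 16.67 GL

ΔV ≈ 16.7 GL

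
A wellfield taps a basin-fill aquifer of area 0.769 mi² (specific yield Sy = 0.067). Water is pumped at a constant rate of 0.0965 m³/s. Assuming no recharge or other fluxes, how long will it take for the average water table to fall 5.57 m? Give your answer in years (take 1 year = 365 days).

t ≈ 0.244 years

A = 0.769 mi² = 1.992 × 10^6 m²
ΔV = Sy × A × Δh = 0.067 × 1.992 × 10^6 × 5.57 = 7.433 × 10^5 m³
Q = 0.0965 m³/s = 8338 m³/d
t = ΔV / Q = 7.433 × 10^5 m³ / 8338 m³/d = 89.15 d
t = 89.15 d ≈ 0.2442 years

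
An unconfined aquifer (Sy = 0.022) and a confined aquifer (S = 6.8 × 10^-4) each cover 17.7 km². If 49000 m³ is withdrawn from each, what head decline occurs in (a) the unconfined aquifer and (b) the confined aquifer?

A = 17.7 km² = 1.77 × 10^7 m²
Unconfined: Δh_u = ΔV/(Sy·A) = 49000/(0.022 × 1.77 × 10^7) = 0.1258 m
Confined: Δh_c = ΔV/(S·A) = 49000/(6.8 × 10^-4 × 1.77 × 10^7) = 4.071 m

Δh_u ≈ 0.126 m; Δh_c ≈ 4.07 m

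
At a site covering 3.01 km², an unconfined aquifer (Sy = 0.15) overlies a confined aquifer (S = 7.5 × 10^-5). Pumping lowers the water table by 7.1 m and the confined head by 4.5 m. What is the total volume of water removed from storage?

ΔV ≈ 3.21 × 10^6 m³

A = 3.01 km² = 3.01 × 10^6 m²
Unconfined: ΔV_u = Sy × A × Δh_u = 0.15 × 3.01 × 10^6 × 7.1 = 3.206 × 10^6 m³
Confined: ΔV_c = S × A × Δh_c = 7.5 × 10^-5 × 3.01 × 10^6 × 4.5 = 1016 m³
Total ΔV = 3.206 × 10^6 + 1016 = 3.207 × 10^6 m³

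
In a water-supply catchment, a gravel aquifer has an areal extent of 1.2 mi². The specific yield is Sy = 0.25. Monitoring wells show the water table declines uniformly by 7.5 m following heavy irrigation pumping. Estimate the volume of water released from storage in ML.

A = 1.2 mi² = 3.108 × 10^6 m²
ΔV = Sy × A × Δh = 0.25 × 3.108 × 10^6 m² × 7.5 m = 5.827 × 10^6 m³
ΔV = 5.827 × 10^6 m³ = 5827 ML

ΔV ≈ 5830 ML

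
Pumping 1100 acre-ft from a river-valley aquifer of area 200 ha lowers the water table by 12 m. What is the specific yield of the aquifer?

A = 200 ha = 2 × 10^6 m²
ΔV = 1100 acre-ft = 1.357 × 10^6 m³
Sy = ΔV / (A × Δh) = 1.357 × 10^6 m³ / (2 × 10^6 m² × 12 m) = 0.05653

Sy ≈ 0.057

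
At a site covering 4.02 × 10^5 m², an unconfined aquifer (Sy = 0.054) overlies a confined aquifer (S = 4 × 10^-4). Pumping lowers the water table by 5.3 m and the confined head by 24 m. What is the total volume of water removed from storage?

ΔV ≈ 1.19 × 10^5 m³

Unconfined: ΔV_u = Sy × A × Δh_u = 0.054 × 4.02 × 10^5 × 5.3 = 1.151 × 10^5 m³
Confined: ΔV_c = S × A × Δh_c = 4 × 10^-4 × 4.02 × 10^5 × 24 = 3859 m³
Total ΔV = 1.151 × 10^5 + 3859 = 1.189 × 10^5 m³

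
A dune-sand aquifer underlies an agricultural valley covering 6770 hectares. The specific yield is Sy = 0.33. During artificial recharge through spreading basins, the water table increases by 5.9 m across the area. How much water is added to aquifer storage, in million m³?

A = 6770 hectares = 6.77 × 10^7 m²
ΔV = Sy × A × Δh = 0.33 × 6.77 × 10^7 m² × 5.9 m = 1.318 × 10^8 m³
ΔV = 1.318 × 10^8 m³ = 131.8 million m³

ΔV ≈ 132 million m³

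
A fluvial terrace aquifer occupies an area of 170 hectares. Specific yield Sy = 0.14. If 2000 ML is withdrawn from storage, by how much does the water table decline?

A = 170 hectares = 1.7 × 10^6 m²
ΔV = 2000 ML = 2 × 10^6 m³
Δh = ΔV / (Sy × A) = 2 × 10^6 m³ / (0.14 × 1.7 × 10^6 m²) = 8.403 m

Δh ≈ 8.4 m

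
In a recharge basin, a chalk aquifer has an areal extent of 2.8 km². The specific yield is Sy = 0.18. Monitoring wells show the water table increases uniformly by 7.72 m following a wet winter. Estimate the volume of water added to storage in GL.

A = 2.8 km² = 2.8 × 10^6 m²
ΔV = Sy × A × Δh = 0.18 × 2.8 × 10^6 m² × 7.72 m = 3.891 × 10^6 m³
ΔV = 3.891 × 10^6 m³ = 3.891 GL

ΔV ≈ 3.89 GL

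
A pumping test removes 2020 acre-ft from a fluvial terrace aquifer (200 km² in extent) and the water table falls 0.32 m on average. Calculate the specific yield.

A = 200 km² = 2 × 10^8 m²
ΔV = 2020 acre-ft = 2.492 × 10^6 m³
Sy = ΔV / (A × Δh) = 2.492 × 10^6 m³ / (2 × 10^8 m² × 0.32 m) = 0.03893

Sy ≈ 0.039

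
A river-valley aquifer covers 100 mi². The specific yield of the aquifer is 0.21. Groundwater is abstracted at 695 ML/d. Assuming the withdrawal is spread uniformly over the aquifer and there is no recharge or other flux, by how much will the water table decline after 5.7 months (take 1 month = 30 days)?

A = 100 mi² = 2.59 × 10^8 m²
Q = 695 ML/d = 6.95 × 10^5 m³/d
t = 5.7 months = 171 d
ΔV = Q × t = 6.95 × 10^5 m³/d × 171 d = 1.188 × 10^8 m³
Δh = ΔV / (Sy × A) = 1.188 × 10^8 / (0.21 × 2.59 × 10^8) = 2.185 m

Δh ≈ 2.19 m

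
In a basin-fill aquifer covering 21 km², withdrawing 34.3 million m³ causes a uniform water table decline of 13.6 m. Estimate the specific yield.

A = 21 km² = 2.1 × 10^7 m²
ΔV = 34.3 million m³ = 3.43 × 10^7 m³
Sy = ΔV / (A × Δh) = 3.43 × 10^7 m³ / (2.1 × 10^7 m² × 13.6 m) = 0.1201

Sy ≈ 0.12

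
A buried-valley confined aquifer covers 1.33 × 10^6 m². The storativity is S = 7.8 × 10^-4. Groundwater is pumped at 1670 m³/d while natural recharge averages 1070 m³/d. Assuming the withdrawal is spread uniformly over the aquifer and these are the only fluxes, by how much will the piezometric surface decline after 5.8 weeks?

Δh ≈ 23.5 m

Net abstraction = 1670 − 1070 = 600 m³/d
t = 5.8 weeks = 40.6 d
ΔV = Q × t = 600 m³/d × 40.6 d = 24360 m³
Δh = ΔV / (S × A) = 24360 / (7.8 × 10^-4 × 1.33 × 10^6) = 23.48 m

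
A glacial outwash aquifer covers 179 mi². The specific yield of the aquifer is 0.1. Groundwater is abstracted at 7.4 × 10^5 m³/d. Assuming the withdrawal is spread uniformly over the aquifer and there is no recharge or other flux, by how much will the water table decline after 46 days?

A = 179 mi² = 4.636 × 10^8 m²
ΔV = Q × t = 7.4 × 10^5 m³/d × 46 d = 3.404 × 10^7 m³
Δh = ΔV / (Sy × A) = 3.404 × 10^7 / (0.1 × 4.636 × 10^8) = 0.7342 m

Δh ≈ 0.734 m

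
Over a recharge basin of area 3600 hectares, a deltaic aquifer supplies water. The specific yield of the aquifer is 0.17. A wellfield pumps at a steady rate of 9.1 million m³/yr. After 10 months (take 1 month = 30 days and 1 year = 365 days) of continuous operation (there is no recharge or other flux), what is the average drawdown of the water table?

Δh ≈ 1.22 m

A = 3600 hectares = 3.6 × 10^7 m²
Q = 9.1 million m³/yr = 24930 m³/d
t = 10 months = 300 d
ΔV = Q × t = 24930 m³/d × 300 d = 7.479 × 10^6 m³
Δh = ΔV / (Sy × A) = 7.479 × 10^6 / (0.17 × 3.6 × 10^7) = 1.222 m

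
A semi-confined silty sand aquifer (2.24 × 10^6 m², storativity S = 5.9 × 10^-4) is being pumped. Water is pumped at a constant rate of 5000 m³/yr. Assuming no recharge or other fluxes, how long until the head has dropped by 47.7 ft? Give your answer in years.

Δh = 47.7 ft = 14.54 m
ΔV = S × A × Δh = 5.9 × 10^-4 × 2.24 × 10^6 × 14.54 = 19210 m³
Q = 5000 m³/yr = 13.7 m³/d
t = ΔV / Q = 19210 m³ / 13.7 m³/d = 1403 d
t = 1403 d ≈ 3.843 years

t ≈ 3.84 years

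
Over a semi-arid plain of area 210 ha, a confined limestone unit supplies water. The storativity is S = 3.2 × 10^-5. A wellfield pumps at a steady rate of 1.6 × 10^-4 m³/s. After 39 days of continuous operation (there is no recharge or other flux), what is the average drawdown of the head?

Δh ≈ 8.02 m

A = 210 ha = 2.1 × 10^6 m²
Q = 1.6 × 10^-4 m³/s = 13.82 m³/d
ΔV = Q × t = 13.82 m³/d × 39 d = 539.1 m³
Δh = ΔV / (S × A) = 539.1 / (3.2 × 10^-5 × 2.1 × 10^6) = 8.023 m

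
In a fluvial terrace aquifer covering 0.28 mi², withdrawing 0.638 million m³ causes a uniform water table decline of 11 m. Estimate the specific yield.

A = 0.28 mi² = 7.252 × 10^5 m²
ΔV = 0.638 million m³ = 6.38 × 10^5 m³
Sy = ΔV / (A × Δh) = 6.38 × 10^5 m³ / (7.252 × 10^5 m² × 11 m) = 0.07998

Sy ≈ 0.08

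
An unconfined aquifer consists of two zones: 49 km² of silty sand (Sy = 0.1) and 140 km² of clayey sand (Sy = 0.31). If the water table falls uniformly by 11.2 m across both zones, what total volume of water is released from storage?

A₁ = 49 km² = 4.9 × 10^7 m²; A₂ = 140 km² = 1.4 × 10^8 m²
ΔV₁ = 0.1 × 4.9 × 10^7 × 11.2 = 5.488 × 10^7 m³
ΔV₂ = 0.31 × 1.4 × 10^8 × 11.2 = 4.861 × 10^8 m³
ΔV = ΔV₁ + ΔV₂ = 5.41 × 10^8 m³

ΔV ≈ 5.41 × 10^8 m³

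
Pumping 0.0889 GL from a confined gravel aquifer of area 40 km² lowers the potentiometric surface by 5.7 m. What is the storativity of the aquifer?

A = 40 km² = 4 × 10^7 m²
ΔV = 0.0889 GL = 88900 m³
S = ΔV / (A × Δh) = 88900 m³ / (4 × 10^7 m² × 5.7 m) = 3.899 × 10^-4

S ≈ 3.9 × 10^-4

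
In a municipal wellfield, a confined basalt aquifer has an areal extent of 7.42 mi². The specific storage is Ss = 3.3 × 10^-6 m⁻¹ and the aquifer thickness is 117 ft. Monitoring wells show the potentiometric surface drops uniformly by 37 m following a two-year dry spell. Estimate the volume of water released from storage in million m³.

b = 117 ft = 35.66 m
S = Ss × b = 3.3 × 10^-6 m⁻¹ × 35.66 m = 1.177 × 10^-4
A = 7.42 mi² = 1.922 × 10^7 m²
ΔV = S × A × Δh = 1.177 × 10^-4 × 1.922 × 10^7 m² × 37 m = 83680 m³
ΔV = 83680 m³ = 0.08368 million m³

ΔV ≈ 0.0837 million m³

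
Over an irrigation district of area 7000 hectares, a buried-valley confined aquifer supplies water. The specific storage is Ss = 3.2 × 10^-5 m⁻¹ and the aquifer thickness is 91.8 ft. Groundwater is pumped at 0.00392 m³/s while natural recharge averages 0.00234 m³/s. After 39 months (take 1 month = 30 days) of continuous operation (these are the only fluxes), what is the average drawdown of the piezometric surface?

Δh ≈ 2.55 m

b = 91.8 ft = 27.98 m
S = Ss × b = 3.2 × 10^-5 m⁻¹ × 27.98 m = 8.954 × 10^-4
A = 7000 hectares = 7 × 10^7 m²
Net abstraction = 0.00392 − 0.00234 = 0.00158 m³/s
Q_net = 0.00158 m³/s = 136.5 m³/d
t = 39 months = 1170 d
ΔV = Q × t = 136.5 m³/d × 1170 d = 1.597 × 10^5 m³
Δh = ΔV / (S × A) = 1.597 × 10^5 / (8.954 × 10^-4 × 7 × 10^7) = 2.548 m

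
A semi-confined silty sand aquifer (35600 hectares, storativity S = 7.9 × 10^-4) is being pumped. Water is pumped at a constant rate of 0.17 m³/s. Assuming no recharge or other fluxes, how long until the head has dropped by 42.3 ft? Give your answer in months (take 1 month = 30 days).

A = 35600 hectares = 3.56 × 10^8 m²
Δh = 42.3 ft = 12.89 m
ΔV = S × A × Δh = 7.9 × 10^-4 × 3.56 × 10^8 × 12.89 = 3.626 × 10^6 m³
Q = 0.17 m³/s = 14690 m³/d
t = ΔV / Q = 3.626 × 10^6 m³ / 14690 m³/d = 246.9 d
t = 246.9 d ≈ 8.229 months

t ≈ 8.23 months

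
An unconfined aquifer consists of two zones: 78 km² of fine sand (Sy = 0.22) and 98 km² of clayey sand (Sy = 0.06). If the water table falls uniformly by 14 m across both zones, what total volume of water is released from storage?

ΔV ≈ 3.23 × 10^8 m³

A₁ = 78 km² = 7.8 × 10^7 m²; A₂ = 98 km² = 9.8 × 10^7 m²
ΔV₁ = 0.22 × 7.8 × 10^7 × 14 = 2.402 × 10^8 m³
ΔV₂ = 0.06 × 9.8 × 10^7 × 14 = 8.232 × 10^7 m³
ΔV = ΔV₁ + ΔV₂ = 3.226 × 10^8 m³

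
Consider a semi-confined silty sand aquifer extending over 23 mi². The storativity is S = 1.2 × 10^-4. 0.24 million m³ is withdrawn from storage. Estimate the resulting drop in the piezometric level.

Δh ≈ 33.6 m

A = 23 mi² = 5.957 × 10^7 m²
ΔV = 0.24 million m³ = 2.4 × 10^5 m³
Δh = ΔV / (S × A) = 2.4 × 10^5 m³ / (1.2 × 10^-4 × 5.957 × 10^7 m²) = 33.57 m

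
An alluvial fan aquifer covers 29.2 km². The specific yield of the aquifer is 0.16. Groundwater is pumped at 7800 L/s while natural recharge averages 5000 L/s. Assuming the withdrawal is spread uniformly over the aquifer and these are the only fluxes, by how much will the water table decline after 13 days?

A = 29.2 km² = 2.92 × 10^7 m²
Net abstraction = 7800 − 5000 = 2800 L/s
Q_net = 2800 L/s = 2.419 × 10^5 m³/d
ΔV = Q × t = 2.419 × 10^5 m³/d × 13 d = 3.145 × 10^6 m³
Δh = ΔV / (Sy × A) = 3.145 × 10^6 / (0.16 × 2.92 × 10^7) = 0.6732 m

Δh ≈ 0.673 m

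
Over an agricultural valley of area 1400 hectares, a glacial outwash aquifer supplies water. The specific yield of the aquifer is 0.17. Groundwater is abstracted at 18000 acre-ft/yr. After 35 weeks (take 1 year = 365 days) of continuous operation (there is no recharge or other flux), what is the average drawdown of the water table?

A = 1400 hectares = 1.4 × 10^7 m²
Q = 18000 acre-ft/yr = 60830 m³/d
t = 35 weeks = 245 d
ΔV = Q × t = 60830 m³/d × 245 d = 1.49 × 10^7 m³
Δh = ΔV / (Sy × A) = 1.49 × 10^7 / (0.17 × 1.4 × 10^7) = 6.262 m

Δh ≈ 6.26 m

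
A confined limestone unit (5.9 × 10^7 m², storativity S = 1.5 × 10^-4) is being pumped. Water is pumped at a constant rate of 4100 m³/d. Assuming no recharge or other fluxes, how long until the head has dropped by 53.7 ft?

t ≈ 35.3 days

Δh = 53.7 ft = 16.37 m
ΔV = S × A × Δh = 1.5 × 10^-4 × 5.9 × 10^7 × 16.37 = 1.449 × 10^5 m³
t = ΔV / Q = 1.449 × 10^5 m³ / 4100 m³/d = 35.33 d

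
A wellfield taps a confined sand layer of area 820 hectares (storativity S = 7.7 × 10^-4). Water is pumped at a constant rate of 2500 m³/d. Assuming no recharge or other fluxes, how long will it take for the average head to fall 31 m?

A = 820 hectares = 8.2 × 10^6 m²
ΔV = S × A × Δh = 7.7 × 10^-4 × 8.2 × 10^6 × 31 = 1.957 × 10^5 m³
t = ΔV / Q = 1.957 × 10^5 m³ / 2500 m³/d = 78.29 d

t ≈ 78.3 days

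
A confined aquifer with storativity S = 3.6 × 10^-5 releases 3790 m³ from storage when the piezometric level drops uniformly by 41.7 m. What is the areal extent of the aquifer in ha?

A = ΔV / (S × Δh) = 3790 / (3.6 × 10^-5 × 41.7) = 2.525 × 10^6 m²
A = 2.525 × 10^6 m² = 252.5 ha

A ≈ 252 ha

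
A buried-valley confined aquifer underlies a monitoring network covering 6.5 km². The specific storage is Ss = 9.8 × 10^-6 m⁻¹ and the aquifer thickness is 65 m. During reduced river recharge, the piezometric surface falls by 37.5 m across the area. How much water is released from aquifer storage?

S = Ss × b = 9.8 × 10^-6 m⁻¹ × 65 m = 6.37 × 10^-4
A = 6.5 km² = 6.5 × 10^6 m²
ΔV = S × A × Δh = 6.37 × 10^-4 × 6.5 × 10^6 m² × 37.5 m = 1.553 × 10^5 m³

ΔV ≈ 1.55 × 10^5 m³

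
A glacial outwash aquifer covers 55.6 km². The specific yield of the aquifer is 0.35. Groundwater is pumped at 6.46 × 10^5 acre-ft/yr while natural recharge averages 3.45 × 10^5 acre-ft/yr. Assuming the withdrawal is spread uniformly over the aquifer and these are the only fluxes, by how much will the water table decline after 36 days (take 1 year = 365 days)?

A = 55.6 km² = 5.56 × 10^7 m²
Net abstraction = 6.46 × 10^5 − 3.45 × 10^5 = 3.01 × 10^5 acre-ft/yr
Q_net = 3.01 × 10^5 acre-ft/yr = 1.017 × 10^6 m³/d
ΔV = Q × t = 1.017 × 10^6 m³/d × 36 d = 3.662 × 10^7 m³
Δh = ΔV / (Sy × A) = 3.662 × 10^7 / (0.35 × 5.56 × 10^7) = 1.882 m

Δh ≈ 1.88 m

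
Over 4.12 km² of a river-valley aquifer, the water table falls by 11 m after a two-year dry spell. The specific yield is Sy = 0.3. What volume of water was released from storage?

ΔV ≈ 1.36 × 10^7 m³

A = 4.12 km² = 4.12 × 10^6 m²
ΔV = Sy × A × Δh = 0.3 × 4.12 × 10^6 m² × 11 m = 1.36 × 10^7 m³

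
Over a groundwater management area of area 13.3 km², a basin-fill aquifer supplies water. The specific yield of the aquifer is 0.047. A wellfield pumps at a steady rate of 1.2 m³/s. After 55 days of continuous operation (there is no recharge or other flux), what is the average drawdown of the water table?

Δh ≈ 9.12 m

A = 13.3 km² = 1.33 × 10^7 m²
Q = 1.2 m³/s = 1.037 × 10^5 m³/d
ΔV = Q × t = 1.037 × 10^5 m³/d × 55 d = 5.702 × 10^6 m³
Δh = ΔV / (Sy × A) = 5.702 × 10^6 / (0.047 × 1.33 × 10^7) = 9.122 m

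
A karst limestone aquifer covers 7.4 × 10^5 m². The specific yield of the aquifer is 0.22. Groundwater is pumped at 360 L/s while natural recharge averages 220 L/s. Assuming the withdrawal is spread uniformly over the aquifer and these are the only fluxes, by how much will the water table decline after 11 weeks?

Δh ≈ 5.72 m

Net abstraction = 360 − 220 = 140 L/s
Q_net = 140 L/s = 12100 m³/d
t = 11 weeks = 77 d
ΔV = Q × t = 12100 m³/d × 77 d = 9.314 × 10^5 m³
Δh = ΔV / (Sy × A) = 9.314 × 10^5 / (0.22 × 7.4 × 10^5) = 5.721 m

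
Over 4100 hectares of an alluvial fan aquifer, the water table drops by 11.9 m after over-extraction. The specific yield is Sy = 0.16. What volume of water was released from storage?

ΔV ≈ 7.81 × 10^7 m³

A = 4100 hectares = 4.1 × 10^7 m²
ΔV = Sy × A × Δh = 0.16 × 4.1 × 10^7 m² × 11.9 m = 7.806 × 10^7 m³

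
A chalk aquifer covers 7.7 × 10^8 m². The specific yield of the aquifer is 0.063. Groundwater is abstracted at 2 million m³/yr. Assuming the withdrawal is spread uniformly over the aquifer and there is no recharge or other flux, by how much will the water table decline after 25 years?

Q = 2 million m³/yr = 5479 m³/d
t = 25 years = 9125 d
ΔV = Q × t = 5479 m³/d × 9125 d = 5 × 10^7 m³
Δh = ΔV / (Sy × A) = 5 × 10^7 / (0.063 × 7.7 × 10^8) = 1.031 m

Δh ≈ 1.03 m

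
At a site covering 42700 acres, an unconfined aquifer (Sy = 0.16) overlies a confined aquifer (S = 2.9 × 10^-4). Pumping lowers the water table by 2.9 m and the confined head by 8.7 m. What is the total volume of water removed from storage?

A = 42700 acres = 1.728 × 10^8 m²
Unconfined: ΔV_u = Sy × A × Δh_u = 0.16 × 1.728 × 10^8 × 2.9 = 8.018 × 10^7 m³
Confined: ΔV_c = S × A × Δh_c = 2.9 × 10^-4 × 1.728 × 10^8 × 8.7 = 4.36 × 10^5 m³
Total ΔV = 8.018 × 10^7 + 4.36 × 10^5 = 8.062 × 10^7 m³

ΔV ≈ 8.06 × 10^7 m³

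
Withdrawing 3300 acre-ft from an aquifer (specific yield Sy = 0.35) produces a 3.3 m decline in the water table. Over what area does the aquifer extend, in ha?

A ≈ 352 ha

ΔV = 3300 acre-ft = 4.07 × 10^6 m³
A = ΔV / (Sy × Δh) = 4.07 × 10^6 / (0.35 × 3.3) = 3.524 × 10^6 m²
A = 3.524 × 10^6 m² = 352.4 ha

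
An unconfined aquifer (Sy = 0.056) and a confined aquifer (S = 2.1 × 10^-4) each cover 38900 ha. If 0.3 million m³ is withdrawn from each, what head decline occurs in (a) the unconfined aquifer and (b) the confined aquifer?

A = 38900 ha = 3.89 × 10^8 m²
ΔV = 0.3 million m³ = 3 × 10^5 m³
Unconfined: Δh_u = ΔV/(Sy·A) = 3 × 10^5/(0.056 × 3.89 × 10^8) = 0.01377 m
Confined: Δh_c = ΔV/(S·A) = 3 × 10^5/(2.1 × 10^-4 × 3.89 × 10^8) = 3.672 m

Δh_u ≈ 0.0138 m; Δh_c ≈ 3.67 m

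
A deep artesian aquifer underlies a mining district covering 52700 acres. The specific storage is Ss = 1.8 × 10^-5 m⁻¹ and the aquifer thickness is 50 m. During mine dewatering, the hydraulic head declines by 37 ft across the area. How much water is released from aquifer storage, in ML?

S = Ss × b = 1.8 × 10^-5 m⁻¹ × 50 m = 9 × 10^-4
A = 52700 acres = 2.133 × 10^8 m²
Δh = 37 ft = 11.28 m
ΔV = S × A × Δh = 9 × 10^-4 × 2.133 × 10^8 m² × 11.28 m = 2.165 × 10^6 m³
ΔV = 2.165 × 10^6 m³ = 2165 ML

ΔV ≈ 2160 ML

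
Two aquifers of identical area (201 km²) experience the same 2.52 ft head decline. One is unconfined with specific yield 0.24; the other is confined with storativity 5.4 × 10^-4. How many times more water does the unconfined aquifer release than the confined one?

ΔV_u / ΔV_c ≈ 444

A = 201 km² = 2.01 × 10^8 m²
Δh = 2.52 ft = 0.7681 m
Unconfined: ΔV_u = Sy × A × Δh = 0.24 × 2.01 × 10^8 × 0.7681 = 3.705 × 10^7 m³
Confined: ΔV_c = S × A × Δh = 5.4 × 10^-4 × 2.01 × 10^8 × 0.7681 = 83370 m³
Ratio = ΔV_u / ΔV_c = Sy / S = 0.24 / 5.4 × 10^-4 = 444.4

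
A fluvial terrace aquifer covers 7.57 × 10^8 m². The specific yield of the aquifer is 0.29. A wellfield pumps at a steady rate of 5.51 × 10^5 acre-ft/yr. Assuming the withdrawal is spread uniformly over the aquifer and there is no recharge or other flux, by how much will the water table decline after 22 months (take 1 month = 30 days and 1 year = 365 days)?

Q = 5.51 × 10^5 acre-ft/yr = 1.862 × 10^6 m³/d
t = 22 months = 660 d
ΔV = Q × t = 1.862 × 10^6 m³/d × 660 d = 1.229 × 10^9 m³
Δh = ΔV / (Sy × A) = 1.229 × 10^9 / (0.29 × 7.57 × 10^8) = 5.598 m

Δh ≈ 5.6 m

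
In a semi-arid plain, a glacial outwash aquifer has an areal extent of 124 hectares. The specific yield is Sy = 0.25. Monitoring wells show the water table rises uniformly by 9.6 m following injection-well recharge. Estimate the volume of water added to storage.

ΔV ≈ 2.98 × 10^6 m³

A = 124 hectares = 1.24 × 10^6 m²
ΔV = Sy × A × Δh = 0.25 × 1.24 × 10^6 m² × 9.6 m = 2.976 × 10^6 m³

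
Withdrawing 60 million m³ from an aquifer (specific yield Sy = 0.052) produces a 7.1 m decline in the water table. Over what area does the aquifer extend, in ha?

A ≈ 16300 ha

ΔV = 60 million m³ = 6 × 10^7 m³
A = ΔV / (Sy × Δh) = 6 × 10^7 / (0.052 × 7.1) = 1.625 × 10^8 m²
A = 1.625 × 10^8 m² = 16250 ha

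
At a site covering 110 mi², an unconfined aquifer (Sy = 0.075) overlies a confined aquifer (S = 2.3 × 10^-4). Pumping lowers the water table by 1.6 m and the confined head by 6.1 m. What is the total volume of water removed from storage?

ΔV ≈ 3.46 × 10^7 m³

A = 110 mi² = 2.849 × 10^8 m²
Unconfined: ΔV_u = Sy × A × Δh_u = 0.075 × 2.849 × 10^8 × 1.6 = 3.419 × 10^7 m³
Confined: ΔV_c = S × A × Δh_c = 2.3 × 10^-4 × 2.849 × 10^8 × 6.1 = 3.997 × 10^5 m³
Total ΔV = 3.419 × 10^7 + 3.997 × 10^5 = 3.459 × 10^7 m³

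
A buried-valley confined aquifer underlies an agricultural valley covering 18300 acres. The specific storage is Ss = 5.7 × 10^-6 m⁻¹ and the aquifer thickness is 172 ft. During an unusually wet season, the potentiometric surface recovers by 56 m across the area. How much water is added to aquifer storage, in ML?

b = 172 ft = 52.43 m
S = Ss × b = 5.7 × 10^-6 m⁻¹ × 52.43 m = 2.988 × 10^-4
A = 18300 acres = 7.406 × 10^7 m²
ΔV = S × A × Δh = 2.988 × 10^-4 × 7.406 × 10^7 m² × 56 m = 1.239 × 10^6 m³
ΔV = 1.239 × 10^6 m³ = 1239 ML

ΔV ≈ 1240 ML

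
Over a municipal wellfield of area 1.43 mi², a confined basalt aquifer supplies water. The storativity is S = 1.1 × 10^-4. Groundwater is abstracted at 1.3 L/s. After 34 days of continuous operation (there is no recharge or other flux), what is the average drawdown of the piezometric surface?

A = 1.43 mi² = 3.704 × 10^6 m²
Q = 1.3 L/s = 112.3 m³/d
ΔV = Q × t = 112.3 m³/d × 34 d = 3819 m³
Δh = ΔV / (S × A) = 3819 / (1.1 × 10^-4 × 3.704 × 10^6) = 9.374 m

Δh ≈ 9.37 m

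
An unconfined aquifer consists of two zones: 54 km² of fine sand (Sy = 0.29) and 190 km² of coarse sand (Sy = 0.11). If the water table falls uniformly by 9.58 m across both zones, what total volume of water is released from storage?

A₁ = 54 km² = 5.4 × 10^7 m²; A₂ = 190 km² = 1.9 × 10^8 m²
ΔV₁ = 0.29 × 5.4 × 10^7 × 9.58 = 1.5 × 10^8 m³
ΔV₂ = 0.11 × 1.9 × 10^8 × 9.58 = 2.002 × 10^8 m³
ΔV = ΔV₁ + ΔV₂ = 3.502 × 10^8 m³

ΔV ≈ 3.5 × 10^8 m³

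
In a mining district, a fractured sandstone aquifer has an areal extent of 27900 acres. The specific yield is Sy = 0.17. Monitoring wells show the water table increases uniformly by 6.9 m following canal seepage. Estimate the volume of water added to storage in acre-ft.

ΔV ≈ 1.07 × 10^5 acre-ft

A = 27900 acres = 1.129 × 10^8 m²
ΔV = Sy × A × Δh = 0.17 × 1.129 × 10^8 m² × 6.9 m = 1.324 × 10^8 m³
ΔV = 1.324 × 10^8 m³ = 1.074 × 10^5 acre-ft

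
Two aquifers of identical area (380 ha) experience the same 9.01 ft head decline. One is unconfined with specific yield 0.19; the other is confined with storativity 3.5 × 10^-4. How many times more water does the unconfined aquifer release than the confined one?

ΔV_u / ΔV_c ≈ 543

A = 380 ha = 3.8 × 10^6 m²
Δh = 9.01 ft = 2.746 m
Unconfined: ΔV_u = Sy × A × Δh = 0.19 × 3.8 × 10^6 × 2.746 = 1.983 × 10^6 m³
Confined: ΔV_c = S × A × Δh = 3.5 × 10^-4 × 3.8 × 10^6 × 2.746 = 3653 m³
Ratio = ΔV_u / ΔV_c = Sy / S = 0.19 / 3.5 × 10^-4 = 542.9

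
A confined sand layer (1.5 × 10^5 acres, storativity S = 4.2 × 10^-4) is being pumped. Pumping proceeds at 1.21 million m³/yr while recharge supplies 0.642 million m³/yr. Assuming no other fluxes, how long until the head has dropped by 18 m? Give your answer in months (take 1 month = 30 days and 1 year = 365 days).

t ≈ 98.3 months

A = 1.5 × 10^5 acres = 6.07 × 10^8 m²
ΔV = S × A × Δh = 4.2 × 10^-4 × 6.07 × 10^8 × 18 = 4.589 × 10^6 m³
Net withdrawal = 1.21 − 0.642 = 0.568 million m³/yr = 1556 m³/d
t = ΔV / Q = 4.589 × 10^6 m³ / 1556 m³/d = 2949 d
t = 2949 d ≈ 98.3 months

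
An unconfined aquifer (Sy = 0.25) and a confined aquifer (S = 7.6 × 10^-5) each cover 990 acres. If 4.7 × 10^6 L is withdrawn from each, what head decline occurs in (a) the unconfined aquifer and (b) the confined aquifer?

A = 990 acres = 4.006 × 10^6 m²
ΔV = 4.7 × 10^6 L = 4700 m³
Unconfined: Δh_u = ΔV/(Sy·A) = 4700/(0.25 × 4.006 × 10^6) = 0.004693 m
Confined: Δh_c = ΔV/(S·A) = 4700/(7.6 × 10^-5 × 4.006 × 10^6) = 15.44 m

Δh_u ≈ 0.00469 m; Δh_c ≈ 15.4 m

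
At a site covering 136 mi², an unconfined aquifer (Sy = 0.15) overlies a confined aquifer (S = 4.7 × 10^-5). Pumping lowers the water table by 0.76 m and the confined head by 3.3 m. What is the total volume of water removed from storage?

A = 136 mi² = 3.522 × 10^8 m²
Unconfined: ΔV_u = Sy × A × Δh_u = 0.15 × 3.522 × 10^8 × 0.76 = 4.016 × 10^7 m³
Confined: ΔV_c = S × A × Δh_c = 4.7 × 10^-5 × 3.522 × 10^8 × 3.3 = 54630 m³
Total ΔV = 4.016 × 10^7 + 54630 = 4.021 × 10^7 m³

ΔV ≈ 4.02 × 10^7 m³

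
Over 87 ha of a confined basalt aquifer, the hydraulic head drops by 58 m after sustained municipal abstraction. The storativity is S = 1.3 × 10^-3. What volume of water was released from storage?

A = 87 ha = 8.7 × 10^5 m²
ΔV = S × A × Δh = 0.0013 × 8.7 × 10^5 m² × 58 m = 65600 m³

ΔV ≈ 65600 m³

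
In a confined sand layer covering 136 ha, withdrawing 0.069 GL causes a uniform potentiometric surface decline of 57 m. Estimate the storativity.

A = 136 ha = 1.36 × 10^6 m²
ΔV = 0.069 GL = 69000 m³
S = ΔV / (A × Δh) = 69000 m³ / (1.36 × 10^6 m² × 57 m) = 8.901 × 10^-4

S ≈ 8.9 × 10^-4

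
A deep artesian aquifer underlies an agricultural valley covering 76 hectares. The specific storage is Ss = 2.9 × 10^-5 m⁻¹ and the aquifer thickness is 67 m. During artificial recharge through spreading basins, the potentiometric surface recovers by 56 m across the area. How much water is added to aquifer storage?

S = Ss × b = 2.9 × 10^-5 m⁻¹ × 67 m = 1.943 × 10^-3
A = 76 hectares = 7.6 × 10^5 m²
ΔV = S × A × Δh = 0.001943 × 7.6 × 10^5 m² × 56 m = 82690 m³

ΔV ≈ 82700 m³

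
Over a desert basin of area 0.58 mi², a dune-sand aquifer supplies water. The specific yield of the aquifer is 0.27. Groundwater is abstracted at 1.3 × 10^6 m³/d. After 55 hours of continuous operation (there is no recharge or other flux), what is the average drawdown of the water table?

A = 0.58 mi² = 1.502 × 10^6 m²
t = 55 hours = 2.292 d
ΔV = Q × t = 1.3 × 10^6 m³/d × 2.292 d = 2.979 × 10^6 m³
Δh = ΔV / (Sy × A) = 2.979 × 10^6 / (0.27 × 1.502 × 10^6) = 7.345 m

Δh ≈ 7.35 m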